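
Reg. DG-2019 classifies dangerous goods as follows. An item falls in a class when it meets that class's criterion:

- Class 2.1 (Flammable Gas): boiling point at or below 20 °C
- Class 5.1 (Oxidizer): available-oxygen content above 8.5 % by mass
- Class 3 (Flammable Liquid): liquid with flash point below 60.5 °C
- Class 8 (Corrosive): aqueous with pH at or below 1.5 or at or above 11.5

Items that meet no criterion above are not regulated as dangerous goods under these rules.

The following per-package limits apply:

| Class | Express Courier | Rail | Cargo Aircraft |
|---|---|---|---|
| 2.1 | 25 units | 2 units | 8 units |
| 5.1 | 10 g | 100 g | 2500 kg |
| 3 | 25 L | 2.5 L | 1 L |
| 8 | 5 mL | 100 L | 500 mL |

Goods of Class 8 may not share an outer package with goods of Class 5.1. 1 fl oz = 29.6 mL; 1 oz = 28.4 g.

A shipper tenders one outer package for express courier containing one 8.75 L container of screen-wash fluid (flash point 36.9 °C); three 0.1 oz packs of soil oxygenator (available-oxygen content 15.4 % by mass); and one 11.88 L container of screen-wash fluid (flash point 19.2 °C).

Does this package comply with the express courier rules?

Yes

The screen-wash fluid has flash point 36.9 °C, which is < 60.5 °C, so it is Class 3 (Flammable Liquid).
Available-oxygen content 15.4 % by mass meets the Class 5.1 criterion (Oxidizer), so the soil oxygenator is Class 5.1.
Flash point 19.2 °C meets the Class 3 criterion (Flammable Liquid), so the screen-wash fluid is Class 3.
Class 5.1 quantity: three 0.1 oz packs = 8.52 g.
8.52 g is within the express courier limit of 10 g for Class 5.1.
Class 3 net quantity: 8.75 L + 11.88 L = 20.63 L.
20.63 L ≤ 25 L (express courier limit, Class 3) — within limit.
The segregation rule (Class 8 with Class 5.1) does not apply to Class 5.1 with Class 3.
Every hazard class is within its express courier limit and no segregation rule is violated.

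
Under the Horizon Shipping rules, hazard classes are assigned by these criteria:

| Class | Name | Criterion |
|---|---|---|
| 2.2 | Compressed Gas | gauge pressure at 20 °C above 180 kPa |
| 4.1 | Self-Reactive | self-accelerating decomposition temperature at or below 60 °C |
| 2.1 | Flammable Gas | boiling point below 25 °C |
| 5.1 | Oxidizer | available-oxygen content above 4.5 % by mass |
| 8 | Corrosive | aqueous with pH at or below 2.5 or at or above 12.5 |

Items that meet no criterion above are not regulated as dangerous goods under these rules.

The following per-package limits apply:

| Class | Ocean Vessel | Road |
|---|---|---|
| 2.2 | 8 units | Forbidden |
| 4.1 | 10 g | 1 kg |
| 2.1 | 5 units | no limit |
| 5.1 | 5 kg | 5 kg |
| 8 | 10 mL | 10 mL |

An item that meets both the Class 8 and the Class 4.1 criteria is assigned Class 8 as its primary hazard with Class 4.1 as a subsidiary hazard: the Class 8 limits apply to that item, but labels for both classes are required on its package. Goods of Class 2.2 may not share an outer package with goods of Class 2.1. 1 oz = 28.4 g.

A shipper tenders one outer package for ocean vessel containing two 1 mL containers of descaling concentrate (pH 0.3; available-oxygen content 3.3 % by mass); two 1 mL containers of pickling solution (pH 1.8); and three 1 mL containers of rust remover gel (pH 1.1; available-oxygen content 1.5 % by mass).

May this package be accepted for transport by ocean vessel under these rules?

Yes

Descaling concentrate: pH 0.3 ≤ 2.5 → Class 8 (Corrosive).
The pickling solution has pH 1.8, which is ≤ 2.5, so it is Class 8 (Corrosive).
The rust remover gel has pH 1.1, which is ≤ 2.5, so it is Class 8 (Corrosive).
Total Class 8: (two 1 mL containers = 2 mL) + (two 1 mL containers = 2 mL) + (three 1 mL containers = 3 mL) = 7 mL.
7 mL ≤ 10 mL (ocean vessel limit, Class 8) — within limit.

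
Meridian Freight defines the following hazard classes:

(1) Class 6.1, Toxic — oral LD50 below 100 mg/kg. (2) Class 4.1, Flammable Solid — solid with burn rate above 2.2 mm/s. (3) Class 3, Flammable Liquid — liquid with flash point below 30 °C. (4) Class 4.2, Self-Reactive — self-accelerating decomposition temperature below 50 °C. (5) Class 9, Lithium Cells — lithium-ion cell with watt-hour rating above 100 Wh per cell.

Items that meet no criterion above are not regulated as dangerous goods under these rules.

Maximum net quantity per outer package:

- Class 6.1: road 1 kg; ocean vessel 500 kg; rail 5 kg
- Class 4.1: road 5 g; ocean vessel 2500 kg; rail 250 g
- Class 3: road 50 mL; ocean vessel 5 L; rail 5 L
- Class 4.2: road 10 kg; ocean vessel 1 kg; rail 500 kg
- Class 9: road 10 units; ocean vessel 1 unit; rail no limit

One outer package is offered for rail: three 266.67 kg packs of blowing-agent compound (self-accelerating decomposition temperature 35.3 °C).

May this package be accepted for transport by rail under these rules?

No

With self-accelerating decomposition temperature 35.3 °C (< 50 °C), the blowing-agent compound falls in Class 4.2.
Class 4.2 quantity: three 266.67 kg packs = 800.01 kg.
800.01 kg exceeds the rail limit of 500 kg for Class 4.2.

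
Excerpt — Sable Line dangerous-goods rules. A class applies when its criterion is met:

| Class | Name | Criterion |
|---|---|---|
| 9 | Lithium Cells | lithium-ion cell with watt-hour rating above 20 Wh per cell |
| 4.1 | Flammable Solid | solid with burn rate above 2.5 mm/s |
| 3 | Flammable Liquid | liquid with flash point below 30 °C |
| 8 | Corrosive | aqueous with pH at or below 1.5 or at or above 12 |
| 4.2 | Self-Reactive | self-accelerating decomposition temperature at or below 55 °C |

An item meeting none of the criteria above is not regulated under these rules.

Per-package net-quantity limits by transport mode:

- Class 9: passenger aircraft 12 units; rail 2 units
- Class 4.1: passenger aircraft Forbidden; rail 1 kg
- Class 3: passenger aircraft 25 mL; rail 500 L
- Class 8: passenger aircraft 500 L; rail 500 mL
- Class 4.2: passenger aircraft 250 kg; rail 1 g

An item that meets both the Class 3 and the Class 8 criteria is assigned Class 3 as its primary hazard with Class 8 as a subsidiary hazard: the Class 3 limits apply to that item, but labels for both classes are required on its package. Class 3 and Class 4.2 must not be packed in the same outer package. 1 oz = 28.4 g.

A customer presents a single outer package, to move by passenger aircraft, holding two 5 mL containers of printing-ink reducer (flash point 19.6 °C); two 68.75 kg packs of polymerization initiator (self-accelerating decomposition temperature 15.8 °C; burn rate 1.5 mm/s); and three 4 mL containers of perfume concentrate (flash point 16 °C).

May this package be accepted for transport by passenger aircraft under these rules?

Flash point 19.6 °C meets the Class 3 criterion (Flammable Liquid), so the printing-ink reducer is Class 3.
Polymerization initiator: self-accelerating decomposition temperature 15.8 °C ≤ 55 °C → Class 4.2 (Self-Reactive).
The perfume concentrate has flash point 16 °C, which is < 30 °C, so it is Class 3 (Flammable Liquid).
Total Class 3: (two 5 mL containers = 10 mL) + (three 4 mL containers = 12 mL) = 22 mL.
22 mL is within the passenger aircraft limit of 25 mL for Class 3.
Class 4.2 quantity: two 68.75 kg packs = 137.5 kg.
137.5 kg ≤ 250 kg (passenger aircraft limit, Class 4.2) — within limit.
Class 3 and Class 4.2 may not share an outer package.

No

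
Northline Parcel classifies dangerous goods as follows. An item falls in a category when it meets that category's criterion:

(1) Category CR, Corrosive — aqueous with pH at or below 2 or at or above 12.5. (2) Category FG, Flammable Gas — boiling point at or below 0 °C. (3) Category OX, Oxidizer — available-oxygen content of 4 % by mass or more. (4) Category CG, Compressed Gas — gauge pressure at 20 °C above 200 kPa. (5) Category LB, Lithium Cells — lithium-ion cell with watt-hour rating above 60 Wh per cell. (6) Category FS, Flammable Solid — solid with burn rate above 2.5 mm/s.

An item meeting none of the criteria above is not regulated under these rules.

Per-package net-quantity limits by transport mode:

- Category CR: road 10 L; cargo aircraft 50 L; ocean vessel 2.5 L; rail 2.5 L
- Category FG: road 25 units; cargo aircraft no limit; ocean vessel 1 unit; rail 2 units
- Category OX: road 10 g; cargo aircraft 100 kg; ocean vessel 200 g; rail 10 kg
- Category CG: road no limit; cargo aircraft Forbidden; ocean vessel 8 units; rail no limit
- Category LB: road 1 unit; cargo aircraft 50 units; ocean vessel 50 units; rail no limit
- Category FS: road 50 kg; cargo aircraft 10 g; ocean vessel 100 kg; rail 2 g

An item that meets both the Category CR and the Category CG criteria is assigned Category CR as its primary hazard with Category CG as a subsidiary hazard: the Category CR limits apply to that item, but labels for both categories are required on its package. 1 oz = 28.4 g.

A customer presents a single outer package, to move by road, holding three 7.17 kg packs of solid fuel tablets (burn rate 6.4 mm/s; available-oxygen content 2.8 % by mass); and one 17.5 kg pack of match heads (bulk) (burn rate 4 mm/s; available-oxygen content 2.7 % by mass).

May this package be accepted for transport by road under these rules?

The solid fuel tablets have burn rate 6.4 mm/s, which is > 2.5 mm/s, so they are Category FS (Flammable Solid).
Burn rate 4 mm/s meets the Category FS criterion (Flammable Solid), so the match heads (bulk) are Category FS.
Category FS net quantity: (three 7.17 kg packs = 21.51 kg) + 17.5 kg = 39.01 kg.
39.01 kg is within the road limit of 50 kg for Category FS.

Yes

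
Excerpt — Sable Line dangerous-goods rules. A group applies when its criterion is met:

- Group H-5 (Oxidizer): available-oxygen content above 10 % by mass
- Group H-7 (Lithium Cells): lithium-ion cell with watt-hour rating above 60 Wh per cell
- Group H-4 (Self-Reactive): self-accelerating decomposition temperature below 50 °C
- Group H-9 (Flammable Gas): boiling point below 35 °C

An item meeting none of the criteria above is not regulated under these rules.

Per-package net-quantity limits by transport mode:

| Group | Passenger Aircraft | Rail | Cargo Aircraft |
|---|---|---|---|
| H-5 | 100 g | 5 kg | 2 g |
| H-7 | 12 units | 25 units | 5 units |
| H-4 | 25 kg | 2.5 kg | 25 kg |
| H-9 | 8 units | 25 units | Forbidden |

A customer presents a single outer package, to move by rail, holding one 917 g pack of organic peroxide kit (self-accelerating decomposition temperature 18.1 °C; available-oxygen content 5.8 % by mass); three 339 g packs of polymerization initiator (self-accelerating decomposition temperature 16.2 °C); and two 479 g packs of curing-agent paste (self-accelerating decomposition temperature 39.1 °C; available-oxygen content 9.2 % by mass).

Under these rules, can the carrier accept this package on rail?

Organic peroxide kit: self-accelerating decomposition temperature 18.1 °C < 50 °C → Group H-4 (Self-Reactive).
The polymerization initiator has self-accelerating decomposition temperature 16.2 °C, which is < 50 °C, so it is Group H-4 (Self-Reactive).
Curing-agent paste: self-accelerating decomposition temperature 39.1 °C < 50 °C → Group H-4 (Self-Reactive).
Total Group H-4: 917 g + (three 339 g packs = 1.017 kg) + (two 479 g packs = 958 g) = 2.892 kg.
That exceeds the Group H-4 rail limit of 2.5 kg.

No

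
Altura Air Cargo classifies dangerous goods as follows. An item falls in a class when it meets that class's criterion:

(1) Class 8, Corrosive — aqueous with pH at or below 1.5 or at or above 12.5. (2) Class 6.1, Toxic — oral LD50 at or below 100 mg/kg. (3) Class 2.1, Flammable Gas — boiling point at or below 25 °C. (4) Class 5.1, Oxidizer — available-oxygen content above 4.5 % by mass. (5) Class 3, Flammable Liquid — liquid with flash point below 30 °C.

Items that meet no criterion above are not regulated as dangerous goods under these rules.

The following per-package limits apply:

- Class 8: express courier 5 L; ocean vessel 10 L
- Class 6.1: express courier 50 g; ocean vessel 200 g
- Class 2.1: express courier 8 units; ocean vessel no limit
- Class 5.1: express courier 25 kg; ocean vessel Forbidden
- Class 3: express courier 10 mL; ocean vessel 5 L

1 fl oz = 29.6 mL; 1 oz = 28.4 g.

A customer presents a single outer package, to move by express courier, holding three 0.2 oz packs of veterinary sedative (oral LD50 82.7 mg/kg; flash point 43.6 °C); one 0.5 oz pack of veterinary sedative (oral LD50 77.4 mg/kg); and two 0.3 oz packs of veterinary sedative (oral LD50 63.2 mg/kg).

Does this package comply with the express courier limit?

The veterinary sedative has oral LD50 82.7 mg/kg, which is ≤ 100 mg/kg, so it is Class 6.1 (Toxic).
The veterinary sedative has oral LD50 77.4 mg/kg, which is ≤ 100 mg/kg, so it is Class 6.1 (Toxic).
With oral LD50 63.2 mg/kg (≤ 100 mg/kg), the veterinary sedative falls in Class 6.1.
Total Class 6.1: (three 0.2 oz packs = 17.04 g) + (one 0.5 oz pack = 14.2 g) + (two 0.3 oz packs = 17.04 g) = 48.28 g.
48.28 g ≤ 50 g (express courier limit, Class 6.1) — within limit.

Yes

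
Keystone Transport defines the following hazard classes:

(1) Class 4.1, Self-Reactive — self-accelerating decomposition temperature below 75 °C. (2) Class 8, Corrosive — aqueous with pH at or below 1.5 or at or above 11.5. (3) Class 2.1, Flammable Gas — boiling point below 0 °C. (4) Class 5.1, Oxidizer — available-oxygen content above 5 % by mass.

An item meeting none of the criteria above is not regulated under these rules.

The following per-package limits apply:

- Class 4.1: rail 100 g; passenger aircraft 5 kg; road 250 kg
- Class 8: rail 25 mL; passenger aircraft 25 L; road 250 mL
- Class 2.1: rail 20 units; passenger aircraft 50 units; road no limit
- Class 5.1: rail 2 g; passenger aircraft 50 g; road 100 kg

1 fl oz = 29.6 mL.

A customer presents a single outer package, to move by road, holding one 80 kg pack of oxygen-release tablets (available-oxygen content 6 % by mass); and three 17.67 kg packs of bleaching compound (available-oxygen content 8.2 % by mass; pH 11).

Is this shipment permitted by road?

Available-oxygen content 6 % by mass meets the Class 5.1 criterion (Oxidizer), so the oxygen-release tablets are Class 5.1.
Available-oxygen content 8.2 % by mass meets the Class 5.1 criterion (Oxidizer), so the bleaching compound is Class 5.1.
Class 5.1 net quantity: 80 kg + (three 17.67 kg packs = 53.01 kg) = 133.01 kg.
133.01 kg > 100 kg (road limit, Class 5.1) — over the limit.

No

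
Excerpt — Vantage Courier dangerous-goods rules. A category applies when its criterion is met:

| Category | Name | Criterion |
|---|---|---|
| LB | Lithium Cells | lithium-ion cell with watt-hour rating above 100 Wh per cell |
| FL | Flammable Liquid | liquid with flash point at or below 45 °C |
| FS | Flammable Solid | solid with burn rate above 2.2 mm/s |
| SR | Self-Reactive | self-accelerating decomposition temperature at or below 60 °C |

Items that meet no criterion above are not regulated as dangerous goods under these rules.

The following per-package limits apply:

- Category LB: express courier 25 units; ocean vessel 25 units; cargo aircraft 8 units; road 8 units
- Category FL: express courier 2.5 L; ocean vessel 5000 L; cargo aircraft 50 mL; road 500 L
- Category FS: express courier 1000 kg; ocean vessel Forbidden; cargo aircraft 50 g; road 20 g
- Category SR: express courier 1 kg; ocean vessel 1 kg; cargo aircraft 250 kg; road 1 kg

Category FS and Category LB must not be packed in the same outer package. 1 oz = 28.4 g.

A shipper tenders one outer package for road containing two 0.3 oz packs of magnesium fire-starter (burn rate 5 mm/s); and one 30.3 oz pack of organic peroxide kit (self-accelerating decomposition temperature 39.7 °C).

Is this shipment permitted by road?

The magnesium fire-starter has burn rate 5 mm/s, which is > 2.2 mm/s, so it is Category FS (Flammable Solid).
Organic peroxide kit: self-accelerating decomposition temperature 39.7 °C ≤ 60 °C → Category SR (Self-Reactive).
Category FS quantity: two 0.3 oz packs = 17.04 g.
17.04 g ≤ 20 g (road limit, Category FS) — within limit.
Category SR quantity: one 30.3 oz pack = 860.52 g.
That is within the Category SR road limit of 1 kg.
The segregation rule (Category FS with Category LB) does not apply to Category FS with Category SR.
Every hazard category is within its road limit and no segregation rule is violated.

Yes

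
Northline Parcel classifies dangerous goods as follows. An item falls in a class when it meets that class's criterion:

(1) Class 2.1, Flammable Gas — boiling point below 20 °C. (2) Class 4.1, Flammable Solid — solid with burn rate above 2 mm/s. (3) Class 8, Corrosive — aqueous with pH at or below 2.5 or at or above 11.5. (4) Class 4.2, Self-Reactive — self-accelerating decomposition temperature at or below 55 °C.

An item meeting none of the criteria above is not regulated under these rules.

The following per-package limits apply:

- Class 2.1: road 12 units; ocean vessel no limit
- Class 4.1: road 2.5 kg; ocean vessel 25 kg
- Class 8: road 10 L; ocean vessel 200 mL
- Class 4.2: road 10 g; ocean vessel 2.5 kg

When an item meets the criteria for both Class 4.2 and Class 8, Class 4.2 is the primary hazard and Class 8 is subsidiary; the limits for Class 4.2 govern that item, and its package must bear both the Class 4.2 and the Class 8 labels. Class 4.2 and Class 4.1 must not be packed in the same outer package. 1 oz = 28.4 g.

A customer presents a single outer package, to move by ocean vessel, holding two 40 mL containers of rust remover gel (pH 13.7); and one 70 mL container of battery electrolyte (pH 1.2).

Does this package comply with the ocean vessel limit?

pH 13.7 meets the Class 8 criterion (Corrosive), so the rust remover gel is Class 8.
With pH 1.2 (≤ 2.5), the battery electrolyte falls in Class 8.
Class 8 net quantity: (two 40 mL containers = 80 mL) + 70 mL = 150 mL.
150 mL ≤ 200 mL (ocean vessel limit, Class 8) — within limit.

Yes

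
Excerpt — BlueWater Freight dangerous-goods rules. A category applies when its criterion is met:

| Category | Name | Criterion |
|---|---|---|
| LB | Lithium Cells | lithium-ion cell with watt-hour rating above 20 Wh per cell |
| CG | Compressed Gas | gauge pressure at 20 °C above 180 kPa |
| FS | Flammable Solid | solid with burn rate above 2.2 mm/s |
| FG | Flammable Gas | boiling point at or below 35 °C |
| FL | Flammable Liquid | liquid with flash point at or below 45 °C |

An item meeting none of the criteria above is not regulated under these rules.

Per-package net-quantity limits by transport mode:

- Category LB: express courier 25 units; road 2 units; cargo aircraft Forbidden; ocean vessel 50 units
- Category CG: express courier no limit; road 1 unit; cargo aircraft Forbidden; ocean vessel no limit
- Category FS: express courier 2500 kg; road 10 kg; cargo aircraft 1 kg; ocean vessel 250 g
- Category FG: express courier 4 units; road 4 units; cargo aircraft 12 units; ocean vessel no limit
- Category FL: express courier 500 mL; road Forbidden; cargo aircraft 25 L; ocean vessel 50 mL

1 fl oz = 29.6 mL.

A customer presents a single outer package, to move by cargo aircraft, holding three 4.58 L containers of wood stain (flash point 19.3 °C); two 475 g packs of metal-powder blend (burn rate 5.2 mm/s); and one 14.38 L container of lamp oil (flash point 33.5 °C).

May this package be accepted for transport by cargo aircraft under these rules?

No

With flash point 19.3 °C (≤ 45 °C), the wood stain falls in Category FL.
With burn rate 5.2 mm/s (> 2.2 mm/s), the metal-powder blend falls in Category FS.
The lamp oil has flash point 33.5 °C, which is ≤ 45 °C, so it is Category FL (Flammable Liquid).
Total Category FL: (three 4.58 L containers = 13.74 L) + 14.38 L = 28.12 L.
That exceeds the Category FL cargo aircraft limit of 25 L.
Category FS quantity: two 475 g packs = 950 g.
950 g ≤ 1 kg (cargo aircraft limit, Category FS) — within limit.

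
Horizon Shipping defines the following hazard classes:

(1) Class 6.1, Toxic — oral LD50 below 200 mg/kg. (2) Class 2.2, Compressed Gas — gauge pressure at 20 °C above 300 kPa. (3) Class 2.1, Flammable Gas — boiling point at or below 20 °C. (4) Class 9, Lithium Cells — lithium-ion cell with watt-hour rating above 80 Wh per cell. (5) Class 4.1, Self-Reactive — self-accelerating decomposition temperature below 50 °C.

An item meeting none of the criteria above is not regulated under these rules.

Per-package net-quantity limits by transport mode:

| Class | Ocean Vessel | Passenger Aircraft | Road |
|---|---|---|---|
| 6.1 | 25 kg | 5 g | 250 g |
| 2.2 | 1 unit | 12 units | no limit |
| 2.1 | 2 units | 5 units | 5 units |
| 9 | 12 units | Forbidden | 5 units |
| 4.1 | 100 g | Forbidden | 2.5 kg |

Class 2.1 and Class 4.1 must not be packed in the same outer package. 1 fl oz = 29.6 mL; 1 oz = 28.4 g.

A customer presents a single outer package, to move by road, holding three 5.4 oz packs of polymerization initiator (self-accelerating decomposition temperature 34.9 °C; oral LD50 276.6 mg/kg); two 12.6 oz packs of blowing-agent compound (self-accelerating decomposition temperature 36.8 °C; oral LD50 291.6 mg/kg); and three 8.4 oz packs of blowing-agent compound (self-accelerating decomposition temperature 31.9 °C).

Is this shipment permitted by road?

Self-accelerating decomposition temperature 34.9 °C meets the Class 4.1 criterion (Self-Reactive), so the polymerization initiator is Class 4.1.
The blowing-agent compound has self-accelerating decomposition temperature 36.8 °C, which is < 50 °C, so it is Class 4.1 (Self-Reactive).
The blowing-agent compound has self-accelerating decomposition temperature 31.9 °C, which is < 50 °C, so it is Class 4.1 (Self-Reactive).
Total Class 4.1: (three 5.4 oz packs = 460.08 g) + (two 12.6 oz packs = 715.68 g) + (three 8.4 oz packs = 715.68 g) = 1891.44 g.
1891.44 g ≤ 2.5 kg (road limit, Class 4.1) — within limit.

Yes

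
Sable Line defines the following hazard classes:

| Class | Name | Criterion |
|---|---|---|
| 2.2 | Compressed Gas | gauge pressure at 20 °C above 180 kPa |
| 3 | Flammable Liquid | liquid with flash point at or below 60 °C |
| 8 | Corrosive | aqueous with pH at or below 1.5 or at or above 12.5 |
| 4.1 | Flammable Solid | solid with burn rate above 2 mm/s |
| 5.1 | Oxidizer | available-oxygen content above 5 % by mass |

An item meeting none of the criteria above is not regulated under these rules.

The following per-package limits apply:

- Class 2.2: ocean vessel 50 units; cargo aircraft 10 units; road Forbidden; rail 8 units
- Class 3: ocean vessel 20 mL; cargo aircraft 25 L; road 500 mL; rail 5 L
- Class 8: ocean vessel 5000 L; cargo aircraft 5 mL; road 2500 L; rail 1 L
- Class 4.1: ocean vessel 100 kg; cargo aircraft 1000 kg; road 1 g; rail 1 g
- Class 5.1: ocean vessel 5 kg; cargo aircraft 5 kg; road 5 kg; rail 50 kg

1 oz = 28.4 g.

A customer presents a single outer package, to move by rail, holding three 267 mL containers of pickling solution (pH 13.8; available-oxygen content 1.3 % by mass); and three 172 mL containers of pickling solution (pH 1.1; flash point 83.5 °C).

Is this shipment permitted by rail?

The pickling solution has pH 13.8, which is ≥ 12.5, so it is Class 8 (Corrosive).
With pH 1.1 (≤ 1.5), the pickling solution falls in Class 8.
Total Class 8: (three 267 mL containers = 801 mL) + (three 172 mL containers = 516 mL) = 1.317 L.
1.317 L > 1 L (rail limit, Class 8) — over the limit.

No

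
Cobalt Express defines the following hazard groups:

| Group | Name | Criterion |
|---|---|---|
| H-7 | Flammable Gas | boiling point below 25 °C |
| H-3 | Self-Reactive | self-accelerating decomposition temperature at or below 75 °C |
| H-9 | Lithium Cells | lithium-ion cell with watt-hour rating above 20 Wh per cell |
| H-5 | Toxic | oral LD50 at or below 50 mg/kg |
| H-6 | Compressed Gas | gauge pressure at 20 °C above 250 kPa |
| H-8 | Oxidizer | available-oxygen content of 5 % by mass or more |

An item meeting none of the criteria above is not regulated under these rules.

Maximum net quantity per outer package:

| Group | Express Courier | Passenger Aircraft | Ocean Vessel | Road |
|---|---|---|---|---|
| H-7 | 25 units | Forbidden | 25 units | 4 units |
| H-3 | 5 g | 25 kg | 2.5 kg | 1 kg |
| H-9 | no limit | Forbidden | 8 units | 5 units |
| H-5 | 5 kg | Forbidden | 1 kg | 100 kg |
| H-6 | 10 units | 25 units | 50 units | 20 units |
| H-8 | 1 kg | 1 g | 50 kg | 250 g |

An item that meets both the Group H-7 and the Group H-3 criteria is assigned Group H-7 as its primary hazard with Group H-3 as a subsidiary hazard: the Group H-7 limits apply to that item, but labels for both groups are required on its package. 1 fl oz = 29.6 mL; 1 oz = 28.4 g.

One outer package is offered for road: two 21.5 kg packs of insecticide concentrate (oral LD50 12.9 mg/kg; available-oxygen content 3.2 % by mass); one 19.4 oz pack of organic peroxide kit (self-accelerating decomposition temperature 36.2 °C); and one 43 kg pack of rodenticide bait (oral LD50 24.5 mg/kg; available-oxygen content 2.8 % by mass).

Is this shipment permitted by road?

Yes

With oral LD50 12.9 mg/kg (≤ 50 mg/kg), the insecticide concentrate falls in Group H-5.
Organic peroxide kit: self-accelerating decomposition temperature 36.2 °C ≤ 75 °C → Group H-3 (Self-Reactive).
With oral LD50 24.5 mg/kg (≤ 50 mg/kg), the rodenticide bait falls in Group H-5.
Total Group H-5: (two 21.5 kg packs = 43 kg) + 43 kg = 86 kg.
86 kg is within the road limit of 100 kg for Group H-5.
Group H-3 quantity: one 19.4 oz pack = 550.96 g.
550.96 g ≤ 1 kg (road limit, Group H-3) — within limit.
Every hazard group is within its road limit and no segregation rule is violated.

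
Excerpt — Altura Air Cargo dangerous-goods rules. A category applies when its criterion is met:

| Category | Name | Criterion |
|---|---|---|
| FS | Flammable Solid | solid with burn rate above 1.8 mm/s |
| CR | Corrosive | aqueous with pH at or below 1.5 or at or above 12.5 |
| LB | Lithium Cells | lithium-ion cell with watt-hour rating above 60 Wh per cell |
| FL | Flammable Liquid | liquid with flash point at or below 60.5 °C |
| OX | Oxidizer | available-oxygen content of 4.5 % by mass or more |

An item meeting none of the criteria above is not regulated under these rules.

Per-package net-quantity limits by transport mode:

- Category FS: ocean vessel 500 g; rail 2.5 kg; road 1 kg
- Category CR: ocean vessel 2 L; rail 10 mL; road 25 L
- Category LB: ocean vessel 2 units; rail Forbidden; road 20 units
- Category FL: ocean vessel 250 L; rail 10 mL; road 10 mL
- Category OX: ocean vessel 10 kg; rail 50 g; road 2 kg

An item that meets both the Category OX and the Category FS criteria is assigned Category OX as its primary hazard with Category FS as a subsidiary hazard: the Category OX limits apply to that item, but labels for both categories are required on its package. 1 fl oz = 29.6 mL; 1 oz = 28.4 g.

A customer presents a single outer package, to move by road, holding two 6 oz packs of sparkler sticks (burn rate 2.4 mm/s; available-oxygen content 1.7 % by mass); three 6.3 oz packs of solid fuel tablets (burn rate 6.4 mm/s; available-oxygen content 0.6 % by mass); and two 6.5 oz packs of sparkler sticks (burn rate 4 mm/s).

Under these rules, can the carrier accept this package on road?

No

Sparkler sticks: burn rate 2.4 mm/s > 1.8 mm/s → Category FS (Flammable Solid).
Solid fuel tablets: burn rate 6.4 mm/s > 1.8 mm/s → Category FS (Flammable Solid).
Sparkler sticks: burn rate 4 mm/s > 1.8 mm/s → Category FS (Flammable Solid).
Total Category FS: (two 6 oz packs = 340.8 g) + (three 6.3 oz packs = 536.76 g) + (two 6.5 oz packs = 369.2 g) = 1246.76 g.
1246.76 g > 1 kg (road limit, Category FS) — over the limit.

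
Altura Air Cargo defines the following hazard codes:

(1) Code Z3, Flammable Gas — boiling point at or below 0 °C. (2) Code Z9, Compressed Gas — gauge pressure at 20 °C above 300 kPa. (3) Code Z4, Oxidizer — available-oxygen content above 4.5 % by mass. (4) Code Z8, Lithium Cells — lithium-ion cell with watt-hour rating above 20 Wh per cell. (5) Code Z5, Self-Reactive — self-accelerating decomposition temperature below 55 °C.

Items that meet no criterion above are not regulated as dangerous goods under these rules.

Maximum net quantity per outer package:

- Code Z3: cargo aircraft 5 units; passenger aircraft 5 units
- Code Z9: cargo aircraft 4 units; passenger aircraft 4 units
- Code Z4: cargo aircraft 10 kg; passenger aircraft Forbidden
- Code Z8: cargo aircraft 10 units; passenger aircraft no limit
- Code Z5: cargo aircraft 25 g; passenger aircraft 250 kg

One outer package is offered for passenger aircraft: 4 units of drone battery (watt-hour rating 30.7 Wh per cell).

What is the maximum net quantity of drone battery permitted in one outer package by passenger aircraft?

no limit

Drone battery: watt-hour rating 30.7 Wh per cell > 20 Wh per cell → Code Z8 (Lithium Cells).
The passenger aircraft limit for Code Z8 is no limit.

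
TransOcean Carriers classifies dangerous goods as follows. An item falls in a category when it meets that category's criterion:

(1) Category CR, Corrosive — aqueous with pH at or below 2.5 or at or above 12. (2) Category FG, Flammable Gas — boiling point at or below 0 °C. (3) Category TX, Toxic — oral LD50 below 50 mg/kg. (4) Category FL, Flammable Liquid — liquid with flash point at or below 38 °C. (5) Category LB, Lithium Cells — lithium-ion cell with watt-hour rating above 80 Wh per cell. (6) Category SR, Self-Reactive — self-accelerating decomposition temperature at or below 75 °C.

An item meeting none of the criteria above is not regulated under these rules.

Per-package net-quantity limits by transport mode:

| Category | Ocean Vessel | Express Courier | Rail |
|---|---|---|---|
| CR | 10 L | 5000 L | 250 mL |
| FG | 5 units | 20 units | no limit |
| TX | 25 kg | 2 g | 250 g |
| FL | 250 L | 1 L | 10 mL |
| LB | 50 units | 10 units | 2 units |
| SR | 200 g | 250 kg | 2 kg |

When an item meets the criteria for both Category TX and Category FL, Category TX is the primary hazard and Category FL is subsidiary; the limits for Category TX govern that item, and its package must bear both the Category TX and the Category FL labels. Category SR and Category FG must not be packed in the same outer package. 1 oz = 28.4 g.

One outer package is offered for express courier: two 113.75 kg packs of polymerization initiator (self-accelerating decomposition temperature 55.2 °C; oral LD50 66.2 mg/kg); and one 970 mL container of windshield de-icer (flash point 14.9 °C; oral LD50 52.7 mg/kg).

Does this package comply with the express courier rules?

Yes

With self-accelerating decomposition temperature 55.2 °C (≤ 75 °C), the polymerization initiator falls in Category SR.
The windshield de-icer has flash point 14.9 °C, which is ≤ 38 °C, so it is Category FL (Flammable Liquid).
Category SR quantity: two 113.75 kg packs = 227.5 kg.
227.5 kg ≤ 250 kg (express courier limit, Category SR) — within limit.
Category FL quantity: 970 mL.
970 mL ≤ 1 L (express courier limit, Category FL) — within limit.
The segregation rule (Category SR with Category FG) does not apply to Category SR with Category FL.
Every hazard category is within its express courier limit and no segregation rule is violated.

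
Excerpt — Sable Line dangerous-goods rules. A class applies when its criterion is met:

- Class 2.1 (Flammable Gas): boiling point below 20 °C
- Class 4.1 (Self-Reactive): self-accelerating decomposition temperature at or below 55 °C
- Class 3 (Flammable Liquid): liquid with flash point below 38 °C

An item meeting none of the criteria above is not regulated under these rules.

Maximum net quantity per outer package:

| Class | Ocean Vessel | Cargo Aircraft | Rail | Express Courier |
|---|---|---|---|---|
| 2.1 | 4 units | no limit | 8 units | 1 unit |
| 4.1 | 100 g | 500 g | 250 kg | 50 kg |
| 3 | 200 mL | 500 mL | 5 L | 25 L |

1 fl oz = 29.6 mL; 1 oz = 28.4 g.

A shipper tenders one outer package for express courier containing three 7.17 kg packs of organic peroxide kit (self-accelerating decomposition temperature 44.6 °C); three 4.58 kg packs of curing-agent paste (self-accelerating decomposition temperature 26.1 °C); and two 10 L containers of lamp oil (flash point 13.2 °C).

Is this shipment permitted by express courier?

Yes

Self-accelerating decomposition temperature 44.6 °C meets the Class 4.1 criterion (Self-Reactive), so the organic peroxide kit is Class 4.1.
The curing-agent paste has self-accelerating decomposition temperature 26.1 °C, which is ≤ 55 °C, so it is Class 4.1 (Self-Reactive).
Flash point 13.2 °C meets the Class 3 criterion (Flammable Liquid), so the lamp oil is Class 3.
Class 3 quantity: two 10 L containers = 20 L.
20 L ≤ 25 L (express courier limit, Class 3) — within limit.
Total Class 4.1: (three 7.17 kg packs = 21.51 kg) + (three 4.58 kg packs = 13.74 kg) = 35.25 kg.
That is within the Class 4.1 express courier limit of 50 kg.
Every hazard class is within its express courier limit and no segregation rule is violated.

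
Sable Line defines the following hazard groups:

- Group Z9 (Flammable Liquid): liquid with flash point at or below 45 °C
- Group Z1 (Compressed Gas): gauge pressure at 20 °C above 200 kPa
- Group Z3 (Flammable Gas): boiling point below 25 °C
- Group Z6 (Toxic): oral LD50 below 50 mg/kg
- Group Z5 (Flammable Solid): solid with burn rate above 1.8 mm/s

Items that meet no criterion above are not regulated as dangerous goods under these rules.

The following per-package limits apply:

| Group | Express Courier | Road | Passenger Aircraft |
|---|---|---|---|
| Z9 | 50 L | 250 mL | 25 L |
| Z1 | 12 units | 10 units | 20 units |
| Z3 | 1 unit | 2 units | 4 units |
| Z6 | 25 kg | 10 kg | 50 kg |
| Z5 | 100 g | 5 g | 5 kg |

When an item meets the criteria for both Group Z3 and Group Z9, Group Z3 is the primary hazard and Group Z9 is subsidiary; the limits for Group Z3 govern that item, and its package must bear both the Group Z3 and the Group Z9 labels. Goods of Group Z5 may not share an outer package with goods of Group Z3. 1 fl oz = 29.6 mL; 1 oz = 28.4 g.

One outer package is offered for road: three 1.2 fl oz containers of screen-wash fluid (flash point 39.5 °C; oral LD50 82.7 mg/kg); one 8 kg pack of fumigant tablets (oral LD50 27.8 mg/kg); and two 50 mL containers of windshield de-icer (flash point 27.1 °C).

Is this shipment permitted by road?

The screen-wash fluid has flash point 39.5 °C, which is ≤ 45 °C, so it is Group Z9 (Flammable Liquid).
The fumigant tablets have oral LD50 27.8 mg/kg, which is < 50 mg/kg, so they are Group Z6 (Toxic).
Windshield de-icer: flash point 27.1 °C ≤ 45 °C → Group Z9 (Flammable Liquid).
Group Z6 quantity: 8 kg.
That is within the Group Z6 road limit of 10 kg.
Group Z9 net quantity: (three 1.2 fl oz containers = 106.56 mL) + (two 50 mL containers = 100 mL) = 206.56 mL.
That is within the Group Z9 road limit of 250 mL.
The segregation rule (Group Z5 with Group Z3) does not apply to Group Z6 with Group Z9.
Every hazard group is within its road limit and no segregation rule is violated.

Yes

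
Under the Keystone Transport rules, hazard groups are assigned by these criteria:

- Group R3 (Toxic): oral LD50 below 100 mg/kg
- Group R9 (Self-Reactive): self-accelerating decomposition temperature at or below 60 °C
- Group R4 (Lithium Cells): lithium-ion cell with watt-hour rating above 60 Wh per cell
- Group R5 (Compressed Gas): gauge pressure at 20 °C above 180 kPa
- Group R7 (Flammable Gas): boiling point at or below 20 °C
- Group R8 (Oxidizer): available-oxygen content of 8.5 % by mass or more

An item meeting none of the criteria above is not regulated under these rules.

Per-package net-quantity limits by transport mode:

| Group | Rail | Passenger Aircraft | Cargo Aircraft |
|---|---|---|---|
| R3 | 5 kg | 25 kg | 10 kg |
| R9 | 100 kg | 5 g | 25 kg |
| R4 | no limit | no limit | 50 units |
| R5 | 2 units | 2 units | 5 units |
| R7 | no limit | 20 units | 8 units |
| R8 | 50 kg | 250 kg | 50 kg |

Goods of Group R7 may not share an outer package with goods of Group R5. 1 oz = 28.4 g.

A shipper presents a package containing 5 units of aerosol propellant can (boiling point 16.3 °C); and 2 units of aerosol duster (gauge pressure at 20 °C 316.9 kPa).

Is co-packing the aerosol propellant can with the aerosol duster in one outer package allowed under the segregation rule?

No

With boiling point 16.3 °C (≤ 20 °C), the aerosol propellant can falls in Group R7.
The aerosol duster has gauge pressure at 20 °C 316.9 kPa, which is > 180 kPa, so it is Group R5 (Compressed Gas).
Group R7 and Group R5 may not share an outer package.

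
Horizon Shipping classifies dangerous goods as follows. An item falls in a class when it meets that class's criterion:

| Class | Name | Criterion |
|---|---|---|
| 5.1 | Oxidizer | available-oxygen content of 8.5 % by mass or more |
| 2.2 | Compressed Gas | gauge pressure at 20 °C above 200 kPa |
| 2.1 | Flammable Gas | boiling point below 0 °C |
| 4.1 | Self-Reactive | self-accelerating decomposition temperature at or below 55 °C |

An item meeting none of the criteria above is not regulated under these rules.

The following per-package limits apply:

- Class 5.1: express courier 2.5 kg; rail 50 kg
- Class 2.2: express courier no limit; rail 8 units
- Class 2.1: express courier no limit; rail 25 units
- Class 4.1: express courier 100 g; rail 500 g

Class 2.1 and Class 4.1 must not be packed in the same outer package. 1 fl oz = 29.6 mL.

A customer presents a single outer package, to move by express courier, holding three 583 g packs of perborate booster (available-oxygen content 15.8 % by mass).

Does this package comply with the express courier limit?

With available-oxygen content 15.8 % by mass (≥ 8.5 % by mass), the perborate booster falls in Class 5.1.
Class 5.1 quantity: three 583 g packs = 1.749 kg.
1.749 kg ≤ 2.5 kg (express courier limit, Class 5.1) — within limit.

Yes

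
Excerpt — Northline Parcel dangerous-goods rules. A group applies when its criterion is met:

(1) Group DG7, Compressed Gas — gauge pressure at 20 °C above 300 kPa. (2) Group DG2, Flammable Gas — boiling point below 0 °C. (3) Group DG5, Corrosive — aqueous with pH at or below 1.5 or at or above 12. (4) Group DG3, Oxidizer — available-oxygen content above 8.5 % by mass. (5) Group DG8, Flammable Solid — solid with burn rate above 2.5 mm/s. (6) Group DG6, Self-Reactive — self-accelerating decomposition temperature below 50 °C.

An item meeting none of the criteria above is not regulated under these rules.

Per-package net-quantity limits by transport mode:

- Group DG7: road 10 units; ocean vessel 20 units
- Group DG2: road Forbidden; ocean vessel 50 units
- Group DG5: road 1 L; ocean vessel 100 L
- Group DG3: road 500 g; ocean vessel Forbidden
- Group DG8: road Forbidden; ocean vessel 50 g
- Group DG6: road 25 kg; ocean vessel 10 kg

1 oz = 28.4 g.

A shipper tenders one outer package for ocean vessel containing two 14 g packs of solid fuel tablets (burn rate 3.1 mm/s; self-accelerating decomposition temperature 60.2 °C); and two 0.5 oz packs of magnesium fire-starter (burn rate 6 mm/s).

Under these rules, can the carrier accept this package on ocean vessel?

With burn rate 3.1 mm/s (> 2.5 mm/s), the solid fuel tablets fall in Group DG8.
Magnesium fire-starter: burn rate 6 mm/s > 2.5 mm/s → Group DG8 (Flammable Solid).
Total Group DG8: (two 14 g packs = 28 g) + (two 0.5 oz packs = 28.4 g) = 56.4 g.
56.4 g exceeds the ocean vessel limit of 50 g for Group DG8.

No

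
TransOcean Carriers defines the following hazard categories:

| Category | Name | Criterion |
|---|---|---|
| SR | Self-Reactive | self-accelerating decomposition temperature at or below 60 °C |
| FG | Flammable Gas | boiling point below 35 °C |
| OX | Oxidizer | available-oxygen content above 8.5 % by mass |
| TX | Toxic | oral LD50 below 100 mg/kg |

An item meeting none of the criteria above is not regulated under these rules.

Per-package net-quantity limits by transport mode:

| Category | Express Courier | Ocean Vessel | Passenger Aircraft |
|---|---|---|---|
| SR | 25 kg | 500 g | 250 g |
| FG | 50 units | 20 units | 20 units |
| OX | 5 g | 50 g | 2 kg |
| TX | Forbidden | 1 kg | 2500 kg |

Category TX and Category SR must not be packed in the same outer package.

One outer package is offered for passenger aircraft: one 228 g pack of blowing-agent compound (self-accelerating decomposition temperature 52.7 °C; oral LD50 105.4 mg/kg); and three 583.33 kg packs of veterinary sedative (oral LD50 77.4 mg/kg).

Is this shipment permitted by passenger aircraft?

The blowing-agent compound has self-accelerating decomposition temperature 52.7 °C, which is ≤ 60 °C, so it is Category SR (Self-Reactive).
The veterinary sedative has oral LD50 77.4 mg/kg, which is < 100 mg/kg, so it is Category TX (Toxic).
Category TX quantity: three 583.33 kg packs = 1749.99 kg.
1749.99 kg ≤ 2500 kg (passenger aircraft limit, Category TX) — within limit.
Category SR quantity: 228 g.
That is within the Category SR passenger aircraft limit of 250 g.
Category TX and Category SR may not share an outer package.

No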